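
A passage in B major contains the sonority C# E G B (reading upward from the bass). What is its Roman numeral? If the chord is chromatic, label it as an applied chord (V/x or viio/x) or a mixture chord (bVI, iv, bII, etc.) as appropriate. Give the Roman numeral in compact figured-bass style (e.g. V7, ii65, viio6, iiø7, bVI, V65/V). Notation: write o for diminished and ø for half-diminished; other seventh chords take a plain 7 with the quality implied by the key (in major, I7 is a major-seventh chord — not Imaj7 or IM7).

The pitches C#-E-G-B form a half-diminished seventh chord rooted on C#.
C# is the second degree of B major. This is the half-diminished supertonic seventh, borrowed from the parallel minor.

iiø7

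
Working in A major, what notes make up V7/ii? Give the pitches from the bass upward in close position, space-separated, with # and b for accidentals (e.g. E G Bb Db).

The slash means an applied dominant: we want the dominant of ii. In A major, ii is B minor, and its dominant is built on F#.
Building a dominant seventh chord on F# gives F#-A#-C#-E.

F# A# C# E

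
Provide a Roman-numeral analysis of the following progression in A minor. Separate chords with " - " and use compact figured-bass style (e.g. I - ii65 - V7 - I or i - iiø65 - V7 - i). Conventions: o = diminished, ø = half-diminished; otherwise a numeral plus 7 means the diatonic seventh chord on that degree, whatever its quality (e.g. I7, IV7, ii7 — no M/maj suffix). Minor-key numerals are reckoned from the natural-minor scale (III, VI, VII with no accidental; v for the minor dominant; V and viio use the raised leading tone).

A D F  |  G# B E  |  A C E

iv64 - V6 - i

A-D-F: root D is the subdominant; minor triad there is iv64.
G#-B-E: major triad on E = scale degree 5 → V6.
A-C-E has root A, degree 1 in A minor, so i.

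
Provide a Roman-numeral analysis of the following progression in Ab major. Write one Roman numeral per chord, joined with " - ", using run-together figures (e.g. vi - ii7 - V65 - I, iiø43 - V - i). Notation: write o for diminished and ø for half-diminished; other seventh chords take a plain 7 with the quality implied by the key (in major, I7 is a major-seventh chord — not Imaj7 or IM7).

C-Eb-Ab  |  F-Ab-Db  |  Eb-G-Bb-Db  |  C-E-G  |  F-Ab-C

I6 - IV6 - V7 - V/vi - vi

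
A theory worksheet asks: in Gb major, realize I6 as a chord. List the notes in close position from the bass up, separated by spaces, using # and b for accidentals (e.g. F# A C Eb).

Bb Db Gb

In Gb major, scale degree 1 is Gb, and the diatonic chord built there is a major triad.
That chord is spelled Gb-Bb-Db.
The figured bass 6 indicates first inversion, placing the third (Bb) in the bass: Bb-Db-Gb.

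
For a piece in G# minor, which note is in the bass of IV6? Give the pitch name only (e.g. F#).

E#

IV in G# minor has root C#; the chord is C#-E#-G#.
The figure 6 means first inversion — the third is in the bass.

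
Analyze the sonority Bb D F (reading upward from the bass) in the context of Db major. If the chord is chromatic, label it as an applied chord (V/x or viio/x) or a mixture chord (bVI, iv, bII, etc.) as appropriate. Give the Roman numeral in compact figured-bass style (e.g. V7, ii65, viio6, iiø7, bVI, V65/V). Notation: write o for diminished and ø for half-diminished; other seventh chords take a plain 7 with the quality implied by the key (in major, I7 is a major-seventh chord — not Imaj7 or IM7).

V/ii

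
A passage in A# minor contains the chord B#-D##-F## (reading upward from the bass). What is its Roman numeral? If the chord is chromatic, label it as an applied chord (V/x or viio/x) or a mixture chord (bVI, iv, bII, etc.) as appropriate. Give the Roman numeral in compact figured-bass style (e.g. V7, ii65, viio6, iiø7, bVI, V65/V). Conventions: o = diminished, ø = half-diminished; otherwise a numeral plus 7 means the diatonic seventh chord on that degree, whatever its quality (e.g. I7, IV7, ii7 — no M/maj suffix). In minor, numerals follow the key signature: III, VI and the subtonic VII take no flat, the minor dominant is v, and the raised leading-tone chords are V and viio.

V/V

Stacked in thirds the chord is B#-D##-F##: a major triad on B#.
B# is not a diatonic chord root with this quality in A# minor, but it lies a perfect fifth above E# (V), so the chord functions as an applied dominant of V.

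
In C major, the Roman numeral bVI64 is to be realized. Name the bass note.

bVI in C major has root Ab; the chord is Ab-C-Eb.
The figure 64 means second inversion — the fifth is in the bass.

Eb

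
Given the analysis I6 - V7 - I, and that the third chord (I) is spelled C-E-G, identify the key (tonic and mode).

C major

The anchor chord is a major triad on C, labeled I.
If C is scale degree 1 and the mode makes that degree carry a major triad, the tonic is C and the mode is major.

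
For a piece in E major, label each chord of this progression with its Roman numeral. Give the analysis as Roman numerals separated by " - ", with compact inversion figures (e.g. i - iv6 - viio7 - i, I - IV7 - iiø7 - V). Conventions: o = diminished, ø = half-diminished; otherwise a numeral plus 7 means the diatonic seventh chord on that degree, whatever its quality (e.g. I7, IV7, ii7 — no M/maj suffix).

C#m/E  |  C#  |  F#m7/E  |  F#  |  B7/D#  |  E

vi6 - V/ii - ii42 - V/V - V65 - I

C#m/E: minor triad on C# = scale degree 6 → vi6.
C#: chromatic; C# is V of ii, so V/ii.
F#m7/E: root F# is the supertonic; minor seventh chord there is ii42.
F#: a major triad on F#, the applied dominant of V → V/V.
B7/D#: root B is the dominant; dominant seventh chord there is V65.
E: major triad on E = scale degree 1 → I.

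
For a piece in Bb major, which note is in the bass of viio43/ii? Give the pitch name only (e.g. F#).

F

The applied chord viio43/ii is rooted on B: B-D-F-Ab.
The figure 43 means second inversion — the fifth is in the bass.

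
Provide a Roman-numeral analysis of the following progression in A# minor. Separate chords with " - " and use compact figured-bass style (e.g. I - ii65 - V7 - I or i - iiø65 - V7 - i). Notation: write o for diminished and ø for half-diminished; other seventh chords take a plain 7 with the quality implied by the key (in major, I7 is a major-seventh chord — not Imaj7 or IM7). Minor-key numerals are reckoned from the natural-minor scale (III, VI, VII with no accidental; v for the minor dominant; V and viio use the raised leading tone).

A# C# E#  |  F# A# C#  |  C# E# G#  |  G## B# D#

A#-C#-E#: minor triad on A# = scale degree 1 → i.
F#-A#-C#: root F# is the submediant; major triad there is VI.
C#-E#-G#: major triad on C# = scale degree 3 → III.
G##-B#-D#: diminished triad on G## = scale degree 7 → viio.

i - VI - III - viio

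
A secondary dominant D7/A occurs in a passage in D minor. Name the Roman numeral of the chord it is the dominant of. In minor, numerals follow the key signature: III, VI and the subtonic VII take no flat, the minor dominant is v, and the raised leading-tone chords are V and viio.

iv

The chord is a dominant seventh chord on D.
A dominant resolves down a perfect fifth: D → G. In D minor, G is scale degree 4, i.e. iv.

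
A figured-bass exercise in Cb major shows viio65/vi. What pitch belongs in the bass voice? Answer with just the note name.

The applied chord viio65/vi is rooted on G: G-Bb-Db-Fb.
The figure 65 means first inversion — the third is in the bass.

Bb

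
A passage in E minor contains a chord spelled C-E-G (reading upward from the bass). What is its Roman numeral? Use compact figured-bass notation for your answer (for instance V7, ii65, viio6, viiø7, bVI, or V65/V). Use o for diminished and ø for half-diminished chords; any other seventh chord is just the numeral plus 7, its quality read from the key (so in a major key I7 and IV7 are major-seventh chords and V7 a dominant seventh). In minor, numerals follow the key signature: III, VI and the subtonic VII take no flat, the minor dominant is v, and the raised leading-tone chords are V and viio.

The pitches C-E-G form a major triad rooted on C.
C is scale degree 6 in E minor, and a major triad on that degree is written VI.

VI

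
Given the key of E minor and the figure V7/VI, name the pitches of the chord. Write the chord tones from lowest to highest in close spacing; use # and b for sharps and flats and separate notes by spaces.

V7/VI is a secondary dominant — the dominant seventh of VI. VI in E minor is C, so the applied chord's root is G, a perfect fifth above.
Building a dominant seventh chord on G gives G-B-D-F.

G B D F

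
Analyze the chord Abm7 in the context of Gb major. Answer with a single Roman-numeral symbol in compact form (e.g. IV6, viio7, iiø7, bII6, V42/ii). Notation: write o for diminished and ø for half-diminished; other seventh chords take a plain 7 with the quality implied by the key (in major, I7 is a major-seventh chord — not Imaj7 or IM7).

ii7

The pitches Ab-Cb-Eb-Gb form a minor seventh chord rooted on Ab.
Ab is scale degree 2 in Gb major, and a minor seventh chord on that degree is written ii7.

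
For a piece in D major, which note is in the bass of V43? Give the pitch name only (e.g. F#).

V in D major has root A; the chord is A-C#-E-G.
The figure 43 means second inversion — the fifth is in the bass.

E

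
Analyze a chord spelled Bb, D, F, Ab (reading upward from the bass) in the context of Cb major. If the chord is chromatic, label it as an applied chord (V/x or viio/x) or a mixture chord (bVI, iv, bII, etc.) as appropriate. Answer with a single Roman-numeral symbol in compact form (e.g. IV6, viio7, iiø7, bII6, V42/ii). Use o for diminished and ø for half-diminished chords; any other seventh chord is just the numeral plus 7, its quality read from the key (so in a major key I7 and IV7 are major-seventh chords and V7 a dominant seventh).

The pitches Bb-D-F-Ab form a dominant seventh chord rooted on Bb.
Bb is not a diatonic chord root with this quality in Cb major, but it lies a perfect fifth above Eb (iii), so the chord functions as an applied dominant of iii.

V7/iii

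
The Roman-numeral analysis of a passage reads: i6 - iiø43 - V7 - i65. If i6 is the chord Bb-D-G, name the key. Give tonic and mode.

The anchor chord is a minor triad on G, labeled i6.
If G is scale degree 1 and the mode makes that degree carry a minor triad, the tonic is G and the mode is minor.

G minor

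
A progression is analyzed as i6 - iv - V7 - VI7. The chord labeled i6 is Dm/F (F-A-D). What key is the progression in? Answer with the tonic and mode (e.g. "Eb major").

i6 is given as F-A-D — a minor triad with root D.
If D is scale degree 1 and the mode makes that degree carry a minor triad, the tonic is D and the mode is minor.

D minor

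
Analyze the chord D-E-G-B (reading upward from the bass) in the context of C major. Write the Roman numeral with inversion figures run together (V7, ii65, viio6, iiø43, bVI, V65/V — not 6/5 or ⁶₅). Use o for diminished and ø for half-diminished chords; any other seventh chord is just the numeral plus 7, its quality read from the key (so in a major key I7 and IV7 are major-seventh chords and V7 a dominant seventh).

iii42

The pitches E-G-B-D form a minor seventh chord rooted on E.
In C major, E is the mediant; the diatonic minor seventh chord there is iii7.
With D in the bass the chord is in third inversion, so the figured bass is 42.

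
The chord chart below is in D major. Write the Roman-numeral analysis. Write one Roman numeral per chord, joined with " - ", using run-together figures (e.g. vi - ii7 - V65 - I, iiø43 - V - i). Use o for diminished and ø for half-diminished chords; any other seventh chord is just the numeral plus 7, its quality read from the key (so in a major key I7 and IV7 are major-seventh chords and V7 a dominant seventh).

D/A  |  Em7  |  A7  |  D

I64 - ii7 - V7 - I

D/A has root D, degree 1 in D major, so I64.
Em7 has root E, degree 2 in D major, so ii7.
A7: dominant seventh chord on A = scale degree 5 → V7.
D: root D is the tonic; major triad there is I.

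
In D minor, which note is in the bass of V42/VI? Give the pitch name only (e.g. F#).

The applied chord V42/VI is rooted on F: F-A-C-Eb.
The figure 42 means third inversion — the seventh is in the bass.

Eb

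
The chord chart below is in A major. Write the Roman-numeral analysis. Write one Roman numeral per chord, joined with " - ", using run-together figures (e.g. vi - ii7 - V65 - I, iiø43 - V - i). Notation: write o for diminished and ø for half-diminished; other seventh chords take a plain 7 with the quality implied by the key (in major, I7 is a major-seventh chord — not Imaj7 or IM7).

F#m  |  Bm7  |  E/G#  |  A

F#m: minor triad on F# = scale degree 6 → vi.
Bm7: root B is the supertonic; minor seventh chord there is ii7.
E/G#: major triad on E = scale degree 5 → V6.
A: major triad on A = scale degree 1 → I.

vi - ii7 - V6 - I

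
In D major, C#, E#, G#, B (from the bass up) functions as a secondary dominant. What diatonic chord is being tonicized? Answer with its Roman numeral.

The chord is a dominant seventh chord on C#.
A dominant resolves down a perfect fifth: C# → F#. In D major, F# is scale degree 3, i.e. iii.

iii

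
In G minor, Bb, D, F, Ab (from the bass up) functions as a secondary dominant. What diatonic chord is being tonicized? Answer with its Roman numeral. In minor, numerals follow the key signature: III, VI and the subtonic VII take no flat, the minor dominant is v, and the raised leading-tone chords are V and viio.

VI

The chord is a dominant seventh chord on Bb.
A dominant resolves down a perfect fifth: Bb → Eb. In G minor, Eb is scale degree 6, i.e. VI.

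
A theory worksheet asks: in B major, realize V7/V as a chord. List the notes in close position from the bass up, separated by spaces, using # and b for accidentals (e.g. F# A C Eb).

C# E# G# B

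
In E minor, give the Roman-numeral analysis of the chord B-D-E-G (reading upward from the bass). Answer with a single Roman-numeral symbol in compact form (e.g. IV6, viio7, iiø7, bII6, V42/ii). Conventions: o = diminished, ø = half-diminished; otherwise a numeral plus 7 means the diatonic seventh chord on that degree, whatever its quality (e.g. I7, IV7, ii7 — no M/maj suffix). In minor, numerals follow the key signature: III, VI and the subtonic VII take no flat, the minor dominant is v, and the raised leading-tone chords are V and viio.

The pitches E-G-B-D form a minor seventh chord rooted on E.
In E minor, E is the tonic; the diatonic minor seventh chord there is i7.
With B in the bass the chord is in second inversion, so the figured bass is 43.

i43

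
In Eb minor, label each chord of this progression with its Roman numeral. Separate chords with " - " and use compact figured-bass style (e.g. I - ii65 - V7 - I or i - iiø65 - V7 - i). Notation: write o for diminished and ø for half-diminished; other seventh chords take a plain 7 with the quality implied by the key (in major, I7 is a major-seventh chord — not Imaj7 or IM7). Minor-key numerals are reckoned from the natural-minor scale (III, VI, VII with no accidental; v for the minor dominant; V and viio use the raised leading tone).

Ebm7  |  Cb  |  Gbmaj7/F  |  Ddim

i7 - VI - III42 - viio

Ebm7: root Eb is the tonic; minor seventh chord there is i7.
Cb has root Cb, degree 6 in Eb minor, so VI.
Gbmaj7/F has root Gb, degree 3 in Eb minor, so III42.
Ddim: root D is the leading tone; diminished triad there is viio.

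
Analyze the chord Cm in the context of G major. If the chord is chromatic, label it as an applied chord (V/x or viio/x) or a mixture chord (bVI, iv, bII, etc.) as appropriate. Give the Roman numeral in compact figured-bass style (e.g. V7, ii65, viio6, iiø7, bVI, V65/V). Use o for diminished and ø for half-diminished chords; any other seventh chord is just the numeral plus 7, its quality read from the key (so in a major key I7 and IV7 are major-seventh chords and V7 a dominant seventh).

Stacked in thirds the chord is C-Eb-G: a minor triad on C.
C is the fourth degree of G major. This is the minor subdominant, borrowed from the parallel minor.

iv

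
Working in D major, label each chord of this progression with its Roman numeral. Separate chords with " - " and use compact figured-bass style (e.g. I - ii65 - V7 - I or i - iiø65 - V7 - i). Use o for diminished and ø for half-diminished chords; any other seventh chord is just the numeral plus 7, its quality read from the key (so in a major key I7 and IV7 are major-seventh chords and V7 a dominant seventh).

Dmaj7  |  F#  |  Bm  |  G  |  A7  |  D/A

I7 - V/vi - vi - IV - V7 - I64

Dmaj7 has root D, degree 1 in D major, so I7.
F#: chromatic; F# is V of vi, so V/vi.
Bm has root B, degree 6 in D major, so vi.
G: root G is the subdominant; major triad there is IV.
A7 has root A, degree 5 in D major, so V7.
D/A: major triad on D = scale degree 1 → I64.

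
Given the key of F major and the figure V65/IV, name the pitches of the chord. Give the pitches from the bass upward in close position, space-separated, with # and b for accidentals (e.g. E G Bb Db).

A C Eb F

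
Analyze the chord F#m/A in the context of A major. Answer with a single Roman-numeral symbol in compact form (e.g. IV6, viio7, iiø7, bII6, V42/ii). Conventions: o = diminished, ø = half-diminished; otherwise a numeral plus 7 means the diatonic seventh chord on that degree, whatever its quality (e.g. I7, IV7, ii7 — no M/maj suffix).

The pitches F#-A-C# form a minor triad rooted on F#.
F# is scale degree 6 in A major, and a minor triad on that degree is written vi.
With A in the bass the chord is in first inversion, so the figured bass is 6.

vi6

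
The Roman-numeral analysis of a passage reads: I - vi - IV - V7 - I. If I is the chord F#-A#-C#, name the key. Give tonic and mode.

F# major

I is given as F#-A#-C# — a major triad with root F#.
If F# is scale degree 1 and the mode makes that degree carry a major triad, the tonic is F# and the mode is major.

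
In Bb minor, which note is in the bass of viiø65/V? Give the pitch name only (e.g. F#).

G

The applied chord viiø65/V is rooted on E: E-G-Bb-D.
The figure 65 means first inversion — the third is in the bass.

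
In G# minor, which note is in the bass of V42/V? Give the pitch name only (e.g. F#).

G#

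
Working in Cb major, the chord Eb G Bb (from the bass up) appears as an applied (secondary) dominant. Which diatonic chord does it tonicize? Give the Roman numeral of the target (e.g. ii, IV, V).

The chord is a major triad on Eb.
A dominant resolves down a perfect fifth: Eb → Ab. In Cb major, Ab is scale degree 6, i.e. vi.

vi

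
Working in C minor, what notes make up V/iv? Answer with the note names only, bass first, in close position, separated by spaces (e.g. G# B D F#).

The slash means an applied dominant: we want the dominant of iv. In C minor, iv is F minor, and its dominant is built on C.
Building a major triad on C gives C-E-G.

C E G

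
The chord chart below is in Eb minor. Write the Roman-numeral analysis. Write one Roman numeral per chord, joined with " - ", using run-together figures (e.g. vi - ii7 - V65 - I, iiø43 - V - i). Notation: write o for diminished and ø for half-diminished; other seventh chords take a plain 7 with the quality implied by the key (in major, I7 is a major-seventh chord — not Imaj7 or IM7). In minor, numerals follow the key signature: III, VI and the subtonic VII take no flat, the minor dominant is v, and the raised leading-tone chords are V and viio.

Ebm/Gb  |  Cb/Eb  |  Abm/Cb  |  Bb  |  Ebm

i6 - VI6 - iv6 - V - i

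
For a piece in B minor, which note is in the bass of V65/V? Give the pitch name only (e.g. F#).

E#

The applied chord V65/V is rooted on C#: C#-E#-G#-B.
The figure 65 means first inversion — the third is in the bass.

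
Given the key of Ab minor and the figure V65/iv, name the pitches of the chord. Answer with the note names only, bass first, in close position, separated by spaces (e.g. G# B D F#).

C Eb Gb Ab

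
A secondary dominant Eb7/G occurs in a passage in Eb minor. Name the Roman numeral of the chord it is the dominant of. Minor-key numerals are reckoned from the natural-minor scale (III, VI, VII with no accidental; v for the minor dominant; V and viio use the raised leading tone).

iv

The chord is a dominant seventh chord on Eb.
A dominant resolves down a perfect fifth: Eb → Ab. In Eb minor, Ab is scale degree 4, i.e. iv.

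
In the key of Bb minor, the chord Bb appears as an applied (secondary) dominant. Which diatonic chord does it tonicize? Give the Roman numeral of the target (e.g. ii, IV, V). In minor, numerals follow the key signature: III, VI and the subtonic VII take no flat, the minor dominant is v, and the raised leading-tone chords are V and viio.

iv

The chord is a major triad on Bb.
A dominant resolves down a perfect fifth: Bb → Eb. In Bb minor, Eb is scale degree 4, i.e. iv.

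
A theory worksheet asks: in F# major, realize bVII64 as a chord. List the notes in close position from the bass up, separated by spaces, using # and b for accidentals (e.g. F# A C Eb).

Scale degree 7 in F# major is E#; lowering it a half step gives E. bVII64 is a major triad on the lowered seventh degree (the subtonic), borrowed from the parallel minor.
So the chord is E-G#-B.
With the 64 figure the chord is in second inversion; from the bass B upward in close position it reads B-E-G#.

B E G#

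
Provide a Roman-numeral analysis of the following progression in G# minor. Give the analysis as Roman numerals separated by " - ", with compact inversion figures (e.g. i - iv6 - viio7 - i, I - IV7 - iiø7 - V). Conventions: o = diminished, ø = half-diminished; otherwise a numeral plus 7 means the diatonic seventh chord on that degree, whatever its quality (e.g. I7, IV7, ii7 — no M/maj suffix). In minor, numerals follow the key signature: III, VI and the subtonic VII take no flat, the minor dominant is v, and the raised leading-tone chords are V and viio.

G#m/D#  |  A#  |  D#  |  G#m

G#m/D#: minor triad on G# = scale degree 1 → i64.
A#: a major triad on A#, the applied dominant of V → V/V.
D#: root D# is the dominant; major triad there is V.
G#m: root G# is the tonic; minor triad there is i.

i64 - V/V - V - i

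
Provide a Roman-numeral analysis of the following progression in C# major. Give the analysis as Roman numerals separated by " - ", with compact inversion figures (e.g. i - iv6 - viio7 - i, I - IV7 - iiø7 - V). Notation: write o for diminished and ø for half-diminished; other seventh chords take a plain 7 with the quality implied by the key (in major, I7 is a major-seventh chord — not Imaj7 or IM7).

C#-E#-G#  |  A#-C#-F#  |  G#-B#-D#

C#-E#-G#: major triad on C# = scale degree 1 → I.
A#-C#-F# has root F#, degree 4 in C# major, so IV6.
G#-B#-D#: root G# is the dominant; major triad there is V.

I - IV6 - V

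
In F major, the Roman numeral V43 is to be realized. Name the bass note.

G

V in F major has root C; the chord is C-E-G-Bb.
The figure 43 means second inversion — the fifth is in the bass.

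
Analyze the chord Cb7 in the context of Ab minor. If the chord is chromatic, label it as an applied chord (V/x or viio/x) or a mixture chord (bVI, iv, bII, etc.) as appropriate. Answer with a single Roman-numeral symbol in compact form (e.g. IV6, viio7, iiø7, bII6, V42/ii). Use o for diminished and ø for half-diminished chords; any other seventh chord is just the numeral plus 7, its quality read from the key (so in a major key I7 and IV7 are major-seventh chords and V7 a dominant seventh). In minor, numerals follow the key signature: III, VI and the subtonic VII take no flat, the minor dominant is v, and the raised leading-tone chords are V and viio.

The pitches Cb-Eb-Gb-Bbb form a dominant seventh chord rooted on Cb.
Cb is not a diatonic chord root with this quality in Ab minor, but it lies a perfect fifth above Fb (VI), so the chord functions as an applied dominant of VI.

V7/VI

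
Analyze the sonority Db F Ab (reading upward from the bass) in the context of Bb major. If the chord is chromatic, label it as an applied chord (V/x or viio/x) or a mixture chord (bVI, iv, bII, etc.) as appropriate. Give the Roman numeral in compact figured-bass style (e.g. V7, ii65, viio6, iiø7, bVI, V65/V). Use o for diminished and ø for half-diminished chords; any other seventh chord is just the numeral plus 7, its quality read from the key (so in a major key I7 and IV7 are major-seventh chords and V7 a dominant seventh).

Stacked in thirds the chord is Db-F-Ab: a major triad on Db.
Db is the lowered third degree of Bb major (diatonic 3 would be D). This is a major triad on the lowered third degree, borrowed from the parallel minor.

bIII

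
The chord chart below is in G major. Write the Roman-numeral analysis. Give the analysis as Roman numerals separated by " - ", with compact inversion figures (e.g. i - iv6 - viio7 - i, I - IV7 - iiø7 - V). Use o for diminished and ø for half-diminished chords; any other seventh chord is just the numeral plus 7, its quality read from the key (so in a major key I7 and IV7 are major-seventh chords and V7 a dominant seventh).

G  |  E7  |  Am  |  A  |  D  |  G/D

G: major triad on G = scale degree 1 → I.
E7: chromatic; E is V of ii, so V7/ii.
Am has root A, degree 2 in G major, so ii.
A: chromatic; A is V of V, so V/V.
D: root D is the dominant; major triad there is V.
G/D: major triad on G = scale degree 1 → I64.

I - V7/ii - ii - V/V - V - I64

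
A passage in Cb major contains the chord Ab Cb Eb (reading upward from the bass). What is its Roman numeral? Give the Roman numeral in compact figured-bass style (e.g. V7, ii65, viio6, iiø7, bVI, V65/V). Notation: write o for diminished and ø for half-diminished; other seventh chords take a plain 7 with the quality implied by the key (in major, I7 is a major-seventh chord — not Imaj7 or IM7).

vi

Stacked in thirds the chord is Ab-Cb-Eb: a minor triad on Ab.
In Cb major, Ab is the submediant; the diatonic minor triad there is vi.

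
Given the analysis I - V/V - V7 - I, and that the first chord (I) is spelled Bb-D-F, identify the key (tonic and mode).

The chord Bb is a major triad rooted on Bb; its label is I.
If Bb is scale degree 1 and the mode makes that degree carry a major triad, the tonic is Bb and the mode is major.

Bb major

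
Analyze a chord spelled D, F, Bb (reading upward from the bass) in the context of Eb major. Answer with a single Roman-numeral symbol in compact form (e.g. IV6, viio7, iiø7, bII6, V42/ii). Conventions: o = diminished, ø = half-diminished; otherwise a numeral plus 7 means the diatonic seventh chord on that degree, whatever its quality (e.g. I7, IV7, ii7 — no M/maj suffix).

The pitches Bb-D-F form a major triad rooted on Bb.
Bb is scale degree 5 in Eb major, and a major triad on that degree is written V.
With D in the bass the chord is in first inversion, so the figured bass is 6.

V6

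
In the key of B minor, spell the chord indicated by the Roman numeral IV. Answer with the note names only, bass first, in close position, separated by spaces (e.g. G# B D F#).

E G# B

Scale degree 4 in B minor is E; here the chord built on it is altered to a major triad. IV is the major subdominant, borrowed from the parallel major.
So the chord is E-G#-B, a major triad.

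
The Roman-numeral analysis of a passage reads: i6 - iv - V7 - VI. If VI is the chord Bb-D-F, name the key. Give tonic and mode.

D minor

The anchor chord is a major triad on Bb, labeled VI.
VI on Bb implies Bb is the submediant; that puts the tonic at D, and the uppercase numeral fits minor mode.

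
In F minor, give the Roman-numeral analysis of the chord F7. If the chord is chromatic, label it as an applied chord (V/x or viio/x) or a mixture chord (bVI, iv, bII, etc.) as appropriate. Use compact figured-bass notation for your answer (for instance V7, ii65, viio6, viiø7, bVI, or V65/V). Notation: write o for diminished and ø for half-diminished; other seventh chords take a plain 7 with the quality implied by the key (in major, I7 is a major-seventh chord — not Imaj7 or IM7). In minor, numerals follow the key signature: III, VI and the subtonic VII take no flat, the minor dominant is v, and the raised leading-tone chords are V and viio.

V7/iv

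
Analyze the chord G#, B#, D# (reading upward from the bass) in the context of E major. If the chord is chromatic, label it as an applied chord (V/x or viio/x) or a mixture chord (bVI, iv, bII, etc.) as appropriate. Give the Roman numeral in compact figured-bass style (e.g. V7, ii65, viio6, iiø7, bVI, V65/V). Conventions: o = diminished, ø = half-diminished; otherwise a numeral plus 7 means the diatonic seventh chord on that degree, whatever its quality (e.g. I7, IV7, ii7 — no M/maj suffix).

V/vi

Stacked in thirds the chord is G#-B#-D#: a major triad on G#.
G# is not a diatonic chord root with this quality in E major, but it lies a perfect fifth above C# (vi), so the chord functions as an applied dominant of vi.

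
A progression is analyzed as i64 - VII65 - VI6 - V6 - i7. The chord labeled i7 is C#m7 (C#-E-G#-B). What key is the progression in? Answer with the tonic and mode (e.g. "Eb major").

C# minor

The chord C#m7 is a minor seventh chord rooted on C#; its label is i7.
If C# is scale degree 1 and the mode makes that degree carry a minor seventh chord, the tonic is C# and the mode is minor.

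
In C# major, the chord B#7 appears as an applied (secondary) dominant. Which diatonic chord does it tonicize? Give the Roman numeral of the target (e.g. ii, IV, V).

The chord is a dominant seventh chord on B#.
A dominant resolves down a perfect fifth: B# → E#. In C# major, E# is scale degree 3, i.e. iii.

iii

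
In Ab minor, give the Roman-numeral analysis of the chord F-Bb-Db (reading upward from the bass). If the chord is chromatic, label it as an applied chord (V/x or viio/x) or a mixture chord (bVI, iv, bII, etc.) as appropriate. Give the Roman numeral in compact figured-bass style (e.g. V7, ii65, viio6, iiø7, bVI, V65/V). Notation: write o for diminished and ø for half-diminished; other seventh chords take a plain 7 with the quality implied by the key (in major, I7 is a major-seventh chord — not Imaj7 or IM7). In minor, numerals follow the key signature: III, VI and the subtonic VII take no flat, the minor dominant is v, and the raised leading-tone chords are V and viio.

The pitches Bb-Db-F form a minor triad rooted on Bb.
Bb is the second degree of Ab minor. This is the minor supertonic, borrowed from the parallel major (the Dorian ii).
With F in the bass the chord is in second inversion, so the figured bass is 64.

ii64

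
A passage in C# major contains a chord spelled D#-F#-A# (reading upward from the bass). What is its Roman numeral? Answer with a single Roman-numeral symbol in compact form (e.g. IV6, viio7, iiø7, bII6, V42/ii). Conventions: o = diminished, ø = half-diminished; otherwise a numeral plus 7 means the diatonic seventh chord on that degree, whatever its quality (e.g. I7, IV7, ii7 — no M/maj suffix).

Stacked in thirds the chord is D#-F#-A#: a minor triad on D#.
D# is scale degree 2 in C# major, and a minor triad on that degree is written ii.

ii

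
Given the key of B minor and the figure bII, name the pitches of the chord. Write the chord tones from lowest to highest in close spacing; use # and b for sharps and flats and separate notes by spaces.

C E G

bII is the Neapolitan chord — a major triad on the lowered second degree. In B minor that root is C.
So the chord is C-E-G, a major triad.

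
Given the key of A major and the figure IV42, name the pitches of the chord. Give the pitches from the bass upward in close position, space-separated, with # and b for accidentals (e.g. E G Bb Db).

C# D F# A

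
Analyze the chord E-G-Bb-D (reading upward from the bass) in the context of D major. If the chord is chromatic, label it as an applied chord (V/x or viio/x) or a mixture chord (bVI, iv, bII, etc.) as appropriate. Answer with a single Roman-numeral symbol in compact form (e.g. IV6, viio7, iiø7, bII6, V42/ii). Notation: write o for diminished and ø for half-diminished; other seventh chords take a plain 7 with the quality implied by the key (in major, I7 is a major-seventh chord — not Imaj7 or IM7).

iiø7

Stacked in thirds the chord is E-G-Bb-D: a half-diminished seventh chord on E.
E is the second degree of D major. This is the half-diminished supertonic seventh, borrowed from the parallel minor.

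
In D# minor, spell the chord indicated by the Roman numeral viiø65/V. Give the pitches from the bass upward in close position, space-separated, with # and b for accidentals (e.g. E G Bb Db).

viiø65/V is a secondary leading-tone chord. The target V is A# in D# minor; the applied chord is rooted a semitone below, on G##.
Building a half-diminished seventh chord on G## gives G##-B#-D#-F##.
With the 65 figure the chord is in first inversion; from the bass B# upward in close position it reads B#-D#-F##-G##.

B# D# F## G##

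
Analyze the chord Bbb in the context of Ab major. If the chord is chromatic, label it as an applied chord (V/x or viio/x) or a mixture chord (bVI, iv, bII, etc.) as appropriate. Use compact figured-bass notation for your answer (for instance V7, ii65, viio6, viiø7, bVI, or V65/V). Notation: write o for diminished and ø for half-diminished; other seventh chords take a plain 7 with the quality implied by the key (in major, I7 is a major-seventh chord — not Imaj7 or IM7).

Stacked in thirds the chord is Bbb-Db-Fb: a major triad on Bbb.
Bbb is the lowered second degree of Ab major (diatonic 2 would be Bb). This is the Neapolitan chord — a major triad on the lowered second degree.

bII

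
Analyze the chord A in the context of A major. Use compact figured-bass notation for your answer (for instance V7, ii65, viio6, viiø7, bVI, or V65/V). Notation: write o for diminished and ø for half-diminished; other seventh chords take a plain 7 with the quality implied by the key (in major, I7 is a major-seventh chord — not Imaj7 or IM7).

The pitches A-C#-E form a major triad rooted on A.
In A major, A is the tonic; the diatonic major triad there is I.

I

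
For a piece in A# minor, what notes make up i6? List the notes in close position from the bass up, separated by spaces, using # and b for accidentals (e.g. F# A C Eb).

C# E# A#

In A# minor, scale degree 1 is A#, and the diatonic chord built there is a minor triad.
That chord is spelled A#-C#-E#.
With the 6 figure the chord is in first inversion; from the bass C# upward in close position it reads C#-E#-A#.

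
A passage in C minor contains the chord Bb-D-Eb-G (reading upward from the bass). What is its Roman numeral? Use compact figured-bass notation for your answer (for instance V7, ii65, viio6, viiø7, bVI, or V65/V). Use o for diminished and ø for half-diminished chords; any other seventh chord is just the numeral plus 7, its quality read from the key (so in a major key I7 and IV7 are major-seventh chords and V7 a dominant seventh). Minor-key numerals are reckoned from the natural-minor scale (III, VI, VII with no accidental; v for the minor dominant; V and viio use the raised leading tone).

III43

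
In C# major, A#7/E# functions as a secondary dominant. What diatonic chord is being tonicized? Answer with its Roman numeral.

ii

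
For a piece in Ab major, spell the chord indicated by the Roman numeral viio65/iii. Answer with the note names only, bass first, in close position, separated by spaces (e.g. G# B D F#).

The slash marks an applied leading-tone chord: viio of iii. In Ab major, iii is C, so the leading tone to it is B, a half step below.
Building a fully diminished seventh chord on B gives B-D-F-Ab.
With the 65 figure the chord is in first inversion; from the bass D upward in close position it reads D-F-Ab-B.

D F Ab B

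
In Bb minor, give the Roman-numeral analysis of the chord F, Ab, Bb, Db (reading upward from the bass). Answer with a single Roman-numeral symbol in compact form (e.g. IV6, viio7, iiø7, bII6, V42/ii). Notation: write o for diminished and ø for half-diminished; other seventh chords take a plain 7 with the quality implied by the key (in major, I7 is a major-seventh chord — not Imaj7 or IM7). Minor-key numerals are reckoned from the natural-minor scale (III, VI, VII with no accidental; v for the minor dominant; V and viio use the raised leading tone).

The pitches Bb-Db-F-Ab form a minor seventh chord rooted on Bb.
In Bb minor, Bb is the tonic; the diatonic minor seventh chord there is i7.
With F in the bass the chord is in second inversion, so the figured bass is 43.

i43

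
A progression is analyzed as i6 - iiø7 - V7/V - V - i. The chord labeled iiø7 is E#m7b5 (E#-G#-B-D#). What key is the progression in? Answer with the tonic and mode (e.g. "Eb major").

D# minor

The chord E#m7b5 is a half-diminished seventh chord rooted on E#; its label is iiø7.
iiø7 on E# implies E# is the supertonic; that puts the tonic at D#, and the lowercase numeral fits minor mode.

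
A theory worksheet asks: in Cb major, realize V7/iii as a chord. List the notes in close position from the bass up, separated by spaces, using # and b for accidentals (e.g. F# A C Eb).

Bb D F Ab

V7/iii is a secondary dominant — the dominant seventh of iii. iii in Cb major is Eb, so the applied chord's root is Bb, a perfect fifth above.
Building a dominant seventh chord on Bb gives Bb-D-F-Ab.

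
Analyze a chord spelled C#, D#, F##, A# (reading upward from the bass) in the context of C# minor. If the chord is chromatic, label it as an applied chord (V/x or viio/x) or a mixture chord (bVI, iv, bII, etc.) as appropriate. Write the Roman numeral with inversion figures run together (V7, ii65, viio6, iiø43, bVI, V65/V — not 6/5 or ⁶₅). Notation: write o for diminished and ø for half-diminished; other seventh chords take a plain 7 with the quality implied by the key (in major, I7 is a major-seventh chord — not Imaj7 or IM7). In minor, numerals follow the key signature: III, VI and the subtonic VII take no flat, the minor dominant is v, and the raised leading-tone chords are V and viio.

The pitches D#-F##-A#-C# form a dominant seventh chord rooted on D#.
D# is not a diatonic chord root with this quality in C# minor, but it lies a perfect fifth above G# (V), so the chord functions as an applied dominant of V.
With C# in the bass the chord is in third inversion, so the figured bass is 42.

V42/V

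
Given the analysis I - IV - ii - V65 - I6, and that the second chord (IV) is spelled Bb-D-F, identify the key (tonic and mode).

F major

The chord Bb is a major triad rooted on Bb; its label is IV.
IV on Bb implies Bb is the subdominant; that puts the tonic at F, and the uppercase numeral fits major mode.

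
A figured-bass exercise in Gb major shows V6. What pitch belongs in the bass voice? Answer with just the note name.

V in Gb major has root Db; the chord is Db-F-Ab.
The figure 6 means first inversion — the third is in the bass.

F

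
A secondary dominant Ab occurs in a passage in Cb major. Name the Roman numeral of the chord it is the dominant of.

ii

The chord is a major triad on Ab.
A dominant resolves down a perfect fifth: Ab → Db. In Cb major, Db is scale degree 2, i.e. ii.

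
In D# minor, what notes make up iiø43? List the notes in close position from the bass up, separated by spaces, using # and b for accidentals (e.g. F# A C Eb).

In D# minor, the supertonic is E#, and the diatonic chord built there is a half-diminished seventh chord.
That chord is spelled E#-G#-B-D#.
With the 43 figure the chord is in second inversion; from the bass B upward in close position it reads B-D#-E#-G#.

B D# E# G#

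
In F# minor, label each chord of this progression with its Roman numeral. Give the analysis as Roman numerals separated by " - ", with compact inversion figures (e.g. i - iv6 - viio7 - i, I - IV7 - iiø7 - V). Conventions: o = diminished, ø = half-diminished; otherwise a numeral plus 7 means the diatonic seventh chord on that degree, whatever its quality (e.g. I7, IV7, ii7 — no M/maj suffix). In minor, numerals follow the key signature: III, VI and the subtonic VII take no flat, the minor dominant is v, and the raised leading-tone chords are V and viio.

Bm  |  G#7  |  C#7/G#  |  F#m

Bm has root B, degree 4 in F# minor, so iv.
G#7: chromatic; G# is V of V, so V7/V.
C#7/G#: dominant seventh chord on C# = scale degree 5 → V43.
F#m: root F# is the tonic; minor triad there is i.

iv - V7/V - V43 - i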